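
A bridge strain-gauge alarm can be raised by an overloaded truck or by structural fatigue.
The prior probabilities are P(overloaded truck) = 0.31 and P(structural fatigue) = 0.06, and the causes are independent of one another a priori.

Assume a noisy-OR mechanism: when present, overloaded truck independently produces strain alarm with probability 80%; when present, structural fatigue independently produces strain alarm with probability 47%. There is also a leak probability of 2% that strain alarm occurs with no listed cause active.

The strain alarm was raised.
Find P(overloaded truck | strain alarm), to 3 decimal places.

P(overloaded truck | strain alarm) ≈ 0.884

Under noisy-OR, P(strain alarm | causes) = 1 − (1−0.02)·∏(1−qᵢ) over the active causes.
Numerator (weight on configurations with overloaded truck): 0.234286 + 0.016668 = 0.250954
Denominator P(strain alarm): 0.02*0.69*0.94 + 0.4806*0.69*0.06 + 0.804*0.31*0.94 + 0.89612*0.31*0.06 = 0.283823
Posterior = 0.250954 / 0.283823 ≈ 0.884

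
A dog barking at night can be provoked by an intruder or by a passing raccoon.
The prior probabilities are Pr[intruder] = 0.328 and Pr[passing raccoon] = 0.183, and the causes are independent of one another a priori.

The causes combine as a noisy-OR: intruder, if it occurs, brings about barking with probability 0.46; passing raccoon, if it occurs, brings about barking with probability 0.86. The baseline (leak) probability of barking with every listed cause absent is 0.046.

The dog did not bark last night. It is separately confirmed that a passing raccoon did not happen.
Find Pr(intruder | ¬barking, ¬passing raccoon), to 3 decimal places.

Under noisy-OR, P(barking | causes) = 1 − (1−0.046)·∏(1−qᵢ) over the active causes.
Enumerate both values of intruder and weight by the priors:
  P(¬barking | ¬passing raccoon) = 0.954*0.672 + 0.51516*0.328
        = 0.641088 + 0.168972 = 0.810060
The terms with intruder present sum to 0.168972, so
  P(intruder | ¬barking, ¬passing raccoon) = 0.168972 / 0.810060 ≈ 0.209

Pr(intruder | ¬barking, ¬passing raccoon) ≈ 0.209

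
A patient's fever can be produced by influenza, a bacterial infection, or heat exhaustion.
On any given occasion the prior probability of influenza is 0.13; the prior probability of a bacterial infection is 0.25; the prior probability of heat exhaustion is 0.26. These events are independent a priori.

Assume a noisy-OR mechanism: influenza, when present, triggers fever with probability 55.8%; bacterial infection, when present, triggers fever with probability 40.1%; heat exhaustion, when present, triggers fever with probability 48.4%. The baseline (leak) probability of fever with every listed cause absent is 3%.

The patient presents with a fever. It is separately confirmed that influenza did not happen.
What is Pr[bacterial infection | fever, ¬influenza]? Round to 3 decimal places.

Pr[bacterial infection | fever, ¬influenza] ≈ 0.519

Under noisy-OR, P(fever | causes) = 1 − (1−0.03)·∏(1−qᵢ) over the active causes.
By total probability over the 4 (bacterial infection, heat exhaustion) configurations:
  P(fever | ¬influenza) = 0.03×0.75×0.74 + 0.49948×0.75×0.26 + 0.41897×0.25×0.74 + 0.700189×0.25×0.26
        = 0.016650 + 0.097399 + 0.077509 + 0.045512 = 0.237070
Configurations with bacterial infection contribute 0.123021, so
  P(bacterial infection | fever, ¬influenza) = 0.123021 / 0.237070 ≈ 0.519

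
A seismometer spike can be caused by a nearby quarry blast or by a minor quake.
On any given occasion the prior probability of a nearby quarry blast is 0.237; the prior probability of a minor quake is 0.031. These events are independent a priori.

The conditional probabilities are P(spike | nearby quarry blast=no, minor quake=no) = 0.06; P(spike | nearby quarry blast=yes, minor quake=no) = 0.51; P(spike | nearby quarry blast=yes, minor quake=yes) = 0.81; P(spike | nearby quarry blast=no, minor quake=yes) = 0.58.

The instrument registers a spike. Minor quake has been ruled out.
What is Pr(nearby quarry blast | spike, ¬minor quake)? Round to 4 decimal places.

Pr(nearby quarry blast | spike, ¬minor quake) ≈ 0.7253

P(spike | ¬minor quake) = 0.06×0.763 + 0.51×0.237 = 0.045780 + 0.120870 = 0.166650
The nearby quarry blast-present share is 0.51×0.237 = 0.120870.
Hence the posterior is 0.120870/0.166650 ≈ 0.7253.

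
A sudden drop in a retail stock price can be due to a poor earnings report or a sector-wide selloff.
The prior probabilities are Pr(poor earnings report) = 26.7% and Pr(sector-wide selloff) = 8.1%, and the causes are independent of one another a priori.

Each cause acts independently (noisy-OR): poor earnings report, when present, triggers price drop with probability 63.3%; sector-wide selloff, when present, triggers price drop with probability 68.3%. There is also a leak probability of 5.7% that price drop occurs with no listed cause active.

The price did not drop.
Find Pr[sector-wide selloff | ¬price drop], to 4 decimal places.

Pr[sector-wide selloff | ¬price drop] ≈ 0.0272

Under noisy-OR, P(price drop | causes) = 1 − (1−0.057)·∏(1−qᵢ) over the active causes.
Weight on sector-wide selloff=true, given the evidence: 0.017748 + 0.002373 = 0.020121
Denominator P(¬price drop): 0.943·0.733·0.919 + 0.298931·0.733·0.081 + 0.346081·0.267·0.919 + 0.109708·0.267·0.081 = 0.740270
Posterior = 0.020121 / 0.740270 ≈ 0.0272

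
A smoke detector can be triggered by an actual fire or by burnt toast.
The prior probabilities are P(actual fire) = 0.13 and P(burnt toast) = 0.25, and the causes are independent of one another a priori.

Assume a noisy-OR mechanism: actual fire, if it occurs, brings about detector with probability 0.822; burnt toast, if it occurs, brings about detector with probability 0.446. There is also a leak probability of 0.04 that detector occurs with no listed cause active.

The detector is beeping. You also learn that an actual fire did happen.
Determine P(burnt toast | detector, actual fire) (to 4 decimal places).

Under noisy-OR, P(detector | causes) = 1 − (1−0.04)·∏(1−qᵢ) over the active causes.
Weight on burnt toast=true, given the evidence: 0.905332·0.25 = 0.226333
Denominator P(detector | actual fire): 0.82912·0.75 + 0.905332·0.25 = 0.848173
Posterior = 0.226333 / 0.848173 ≈ 0.2668

P(burnt toast | detector, actual fire) ≈ 0.2668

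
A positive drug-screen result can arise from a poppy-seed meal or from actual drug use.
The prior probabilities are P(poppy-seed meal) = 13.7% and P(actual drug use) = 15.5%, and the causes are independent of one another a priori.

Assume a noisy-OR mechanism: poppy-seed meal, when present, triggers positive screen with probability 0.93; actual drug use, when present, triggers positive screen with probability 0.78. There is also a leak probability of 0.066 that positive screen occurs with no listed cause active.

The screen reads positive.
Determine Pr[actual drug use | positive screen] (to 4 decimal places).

Under noisy-OR, P(positive screen | causes) = 1 − (1−0.066)·∏(1−qᵢ) over the active causes.
P(positive screen) = 0.066*0.863*0.845 + 0.79452*0.863*0.155 + 0.93462*0.137*0.845 + 0.985616*0.137*0.155 = 0.048130 + 0.106279 + 0.108196 + 0.020930 = 0.283535
Restricting to configurations with actual drug use present: 0.106279 + 0.020930 = 0.127209.
Hence the posterior is 0.127209/0.283535 ≈ 0.4487.

Pr[actual drug use | positive screen] ≈ 0.4487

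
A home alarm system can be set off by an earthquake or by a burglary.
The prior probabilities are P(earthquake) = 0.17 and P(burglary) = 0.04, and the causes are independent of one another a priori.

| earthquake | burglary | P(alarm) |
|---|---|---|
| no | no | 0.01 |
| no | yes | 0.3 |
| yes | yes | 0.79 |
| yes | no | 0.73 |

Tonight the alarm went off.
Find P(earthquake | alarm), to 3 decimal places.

P(earthquake | alarm) ≈ 0.874

P(alarm) = 0.01*0.83*0.96 + 0.3*0.83*0.04 + 0.73*0.17*0.96 + 0.79*0.17*0.04 = 0.007968 + 0.009960 + 0.119136 + 0.005372 = 0.142436
Of this, 0.124508 comes from 0.119136 + 0.005372 (the earthquake=true cases).
Hence the posterior is 0.124508/0.142436 ≈ 0.874.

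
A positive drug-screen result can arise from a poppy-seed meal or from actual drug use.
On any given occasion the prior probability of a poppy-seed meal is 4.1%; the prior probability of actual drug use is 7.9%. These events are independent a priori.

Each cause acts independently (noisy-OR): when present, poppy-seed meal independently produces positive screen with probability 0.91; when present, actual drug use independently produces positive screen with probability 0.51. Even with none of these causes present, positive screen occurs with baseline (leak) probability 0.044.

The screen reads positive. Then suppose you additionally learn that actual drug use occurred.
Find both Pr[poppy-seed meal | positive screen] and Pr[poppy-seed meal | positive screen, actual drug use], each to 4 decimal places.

Pr[poppy-seed meal | positive screen] ≈ 0.3222; Pr[poppy-seed meal | positive screen, actual drug use] ≈ 0.0715

Under noisy-OR, P(positive screen | causes) = 1 − (1−0.044)·∏(1−qᵢ) over the active causes.
P(positive screen) = 0.044×0.959×0.921 + 0.53156×0.959×0.079 + 0.91396×0.041×0.921 + 0.95784×0.041×0.079 = 0.038863 + 0.040272 + 0.034512 + 0.003102 = 0.116749
Restricting to configurations with poppy-seed meal present: 0.034512 + 0.003102 = 0.037614.
P(poppy-seed meal | positive screen) = 0.037614 / 0.116749 ≈ 0.3222

With the extra evidence:
By total probability over both values of poppy-seed meal:
  P(positive screen | actual drug use) = 0.53156×0.959 + 0.95784×0.041
        = 0.509766 + 0.039271 = 0.549037
Keeping only the poppy-seed meal-present terms gives 0.039271, so
  P(poppy-seed meal | positive screen, actual drug use) = 0.039271 / 0.549037 ≈ 0.0715
This is intercausal reasoning (explaining away): once actual drug use accounts for the positive screen, poppy-seed meal becomes less likely.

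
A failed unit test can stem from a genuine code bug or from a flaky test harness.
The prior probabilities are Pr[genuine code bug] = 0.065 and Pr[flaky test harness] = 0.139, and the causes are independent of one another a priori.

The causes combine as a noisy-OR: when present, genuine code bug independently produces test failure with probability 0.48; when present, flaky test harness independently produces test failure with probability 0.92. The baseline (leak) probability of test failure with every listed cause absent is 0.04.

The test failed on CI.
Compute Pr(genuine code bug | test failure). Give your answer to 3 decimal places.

Under noisy-OR, P(test failure | causes) = 1 − (1−0.04)·∏(1−qᵢ) over the active causes.
Sum P(test failure|·) weighted by the priors over the 4 (genuine code bug, flaky test harness) configurations:
  P(test failure) = 0.04*0.935*0.861 + 0.9232*0.935*0.139 + 0.5008*0.065*0.861 + 0.960064*0.065*0.139
        = 0.032201 + 0.119984 + 0.028027 + 0.008674 = 0.188886
Keeping only the genuine code bug-present terms gives 0.036701, so
  P(genuine code bug | test failure) = 0.036701 / 0.188886 ≈ 0.194

Pr(genuine code bug | test failure) ≈ 0.194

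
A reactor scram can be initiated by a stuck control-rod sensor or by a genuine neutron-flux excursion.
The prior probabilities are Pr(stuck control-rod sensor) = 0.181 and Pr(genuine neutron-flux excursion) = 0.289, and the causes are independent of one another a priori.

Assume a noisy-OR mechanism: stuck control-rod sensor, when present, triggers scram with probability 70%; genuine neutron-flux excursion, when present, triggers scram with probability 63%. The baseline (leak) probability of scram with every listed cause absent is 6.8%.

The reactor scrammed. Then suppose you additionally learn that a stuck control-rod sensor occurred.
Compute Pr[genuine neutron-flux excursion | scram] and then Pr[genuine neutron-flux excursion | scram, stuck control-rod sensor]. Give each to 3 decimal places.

Pr[genuine neutron-flux excursion | scram] ≈ 0.604; Pr[genuine neutron-flux excursion | scram, stuck control-rod sensor] ≈ 0.336

Under noisy-OR, P(scram | causes) = 1 − (1−0.068)·∏(1−qᵢ) over the active causes.
Sum P(scram|·) weighted by the priors over the 4 (stuck control-rod sensor, genuine neutron-flux excursion) configurations:
  P(scram) = 0.068·0.819·0.711 + 0.65516·0.819·0.289 + 0.7204·0.181·0.711 + 0.896548·0.181·0.289
        = 0.039597 + 0.155070 + 0.092709 + 0.046898 = 0.334274
Keeping only the genuine neutron-flux excursion-present terms gives 0.201968, so
  P(genuine neutron-flux excursion | scram) = 0.201968 / 0.334274 ≈ 0.604

Now also conditioning on stuck control-rod sensor=true:
Weight on genuine neutron-flux excursion=true, given the evidence: 0.896548*0.289 = 0.259102
Denominator P(scram | stuck control-rod sensor): 0.7204*0.711 + 0.896548*0.289 = 0.771306
P(genuine neutron-flux excursion | scram, stuck control-rod sensor) = 0.259102/0.771306 ≈ 0.336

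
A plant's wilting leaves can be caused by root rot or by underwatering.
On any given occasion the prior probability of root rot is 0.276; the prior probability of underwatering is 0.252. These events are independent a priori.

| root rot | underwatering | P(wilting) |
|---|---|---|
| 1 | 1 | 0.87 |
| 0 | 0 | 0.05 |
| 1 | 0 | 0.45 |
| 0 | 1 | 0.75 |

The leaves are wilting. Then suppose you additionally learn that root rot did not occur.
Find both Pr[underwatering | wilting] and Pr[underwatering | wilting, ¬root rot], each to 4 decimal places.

By total probability over the 4 (root rot, underwatering) configurations:
  P(wilting) = 0.05×0.724×0.748 + 0.75×0.724×0.252 + 0.45×0.276×0.748 + 0.87×0.276×0.252
        = 0.027078 + 0.136836 + 0.092902 + 0.060510 = 0.317326
The terms with underwatering present sum to 0.197346, so
  P(underwatering | wilting) = 0.197346 / 0.317326 ≈ 0.6219

With the extra evidence:
Enumerate both values of underwatering and weight by the priors:
  P(wilting | ¬root rot) = 0.05·0.748 + 0.75·0.252
        = 0.037400 + 0.189000 = 0.226400
Configurations with underwatering contribute 0.189000, so
  P(underwatering | wilting, ¬root rot) = 0.189000 / 0.226400 ≈ 0.8348

Pr[underwatering | wilting] ≈ 0.6219; Pr[underwatering | wilting, ¬root rot] ≈ 0.8348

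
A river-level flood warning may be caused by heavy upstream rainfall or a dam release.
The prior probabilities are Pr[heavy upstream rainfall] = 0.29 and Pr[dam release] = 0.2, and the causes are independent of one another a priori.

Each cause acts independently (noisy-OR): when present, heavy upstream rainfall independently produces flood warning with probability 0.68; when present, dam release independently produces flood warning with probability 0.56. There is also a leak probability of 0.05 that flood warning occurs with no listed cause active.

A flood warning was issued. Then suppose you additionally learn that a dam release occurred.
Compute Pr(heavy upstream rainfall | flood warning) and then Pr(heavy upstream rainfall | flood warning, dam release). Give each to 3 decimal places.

Under noisy-OR, P(flood warning | causes) = 1 − (1−0.05)·∏(1−qᵢ) over the active causes.
By total probability over the 4 (heavy upstream rainfall, dam release) configurations:
  P(flood warning) = 0.05×0.71×0.8 + 0.582×0.71×0.2 + 0.696×0.29×0.8 + 0.86624×0.29×0.2
        = 0.028400 + 0.082644 + 0.161472 + 0.050242 = 0.322758
Keeping only the heavy upstream rainfall-present terms gives 0.211714, so
  P(heavy upstream rainfall | flood warning) = 0.211714 / 0.322758 ≈ 0.656

Now also conditioning on dam release=true:
Enumerate both values of heavy upstream rainfall and weight by the priors:
  P(flood warning | dam release) = 0.582*0.71 + 0.86624*0.29
        = 0.413220 + 0.251210 = 0.664430
Configurations with heavy upstream rainfall contribute 0.251210, so
  P(heavy upstream rainfall | flood warning, dam release) = 0.251210 / 0.664430 ≈ 0.378

Pr(heavy upstream rainfall | flood warning) ≈ 0.656; Pr(heavy upstream rainfall | flood warning, dam release) ≈ 0.378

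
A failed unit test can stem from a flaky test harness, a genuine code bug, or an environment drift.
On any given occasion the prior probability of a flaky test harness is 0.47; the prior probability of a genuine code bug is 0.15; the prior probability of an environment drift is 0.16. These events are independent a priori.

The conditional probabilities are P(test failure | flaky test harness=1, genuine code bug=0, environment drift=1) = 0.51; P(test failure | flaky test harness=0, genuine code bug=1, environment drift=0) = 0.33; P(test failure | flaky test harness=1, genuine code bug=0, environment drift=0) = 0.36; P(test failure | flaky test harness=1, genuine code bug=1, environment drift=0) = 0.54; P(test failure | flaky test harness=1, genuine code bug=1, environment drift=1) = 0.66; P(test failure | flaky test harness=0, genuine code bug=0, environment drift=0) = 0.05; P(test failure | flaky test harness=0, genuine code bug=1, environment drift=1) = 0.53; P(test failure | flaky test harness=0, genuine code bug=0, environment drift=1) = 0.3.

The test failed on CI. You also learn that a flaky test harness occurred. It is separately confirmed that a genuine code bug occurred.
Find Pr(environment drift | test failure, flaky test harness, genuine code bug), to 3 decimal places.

Pr(environment drift | test failure, flaky test harness, genuine code bug) ≈ 0.189

By total probability over both values of environment drift:
  P(test failure | flaky test harness, genuine code bug) = 0.54·0.84 + 0.66·0.16
        = 0.453600 + 0.105600 = 0.559200
The terms with environment drift present sum to 0.105600, so
  P(environment drift | test failure, flaky test harness, genuine code bug) = 0.105600 / 0.559200 ≈ 0.189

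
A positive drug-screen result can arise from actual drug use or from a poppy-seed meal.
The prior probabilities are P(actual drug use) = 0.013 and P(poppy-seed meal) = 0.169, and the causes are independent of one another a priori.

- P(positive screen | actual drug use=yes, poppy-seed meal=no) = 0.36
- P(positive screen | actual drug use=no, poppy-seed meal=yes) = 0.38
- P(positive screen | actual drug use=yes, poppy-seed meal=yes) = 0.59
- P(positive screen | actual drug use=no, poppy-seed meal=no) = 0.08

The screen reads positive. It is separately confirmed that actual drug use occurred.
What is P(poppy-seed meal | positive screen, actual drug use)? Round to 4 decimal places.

By total probability over both values of poppy-seed meal:
  P(positive screen | actual drug use) = 0.36·0.831 + 0.59·0.169
        = 0.299160 + 0.099710 = 0.398870
Keeping only the poppy-seed meal-present terms gives 0.099710, so
  P(poppy-seed meal | positive screen, actual drug use) = 0.099710 / 0.398870 ≈ 0.2500

P(poppy-seed meal | positive screen, actual drug use) ≈ 0.2500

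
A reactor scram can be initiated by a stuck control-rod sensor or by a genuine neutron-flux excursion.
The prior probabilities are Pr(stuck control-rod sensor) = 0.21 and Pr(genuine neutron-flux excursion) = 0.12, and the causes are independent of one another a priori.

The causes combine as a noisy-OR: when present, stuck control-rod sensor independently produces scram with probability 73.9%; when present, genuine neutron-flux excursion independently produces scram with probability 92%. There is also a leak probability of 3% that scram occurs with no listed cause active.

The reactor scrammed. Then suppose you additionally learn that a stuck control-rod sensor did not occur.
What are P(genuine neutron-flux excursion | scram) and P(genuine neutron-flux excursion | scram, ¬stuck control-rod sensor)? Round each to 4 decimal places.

Under noisy-OR, P(scram | causes) = 1 − (1−0.03)·∏(1−qᵢ) over the active causes.
P(scram) = 0.03·0.79·0.88 + 0.9224·0.79·0.12 + 0.74683·0.21·0.88 + 0.979746·0.21·0.12 = 0.020856 + 0.087444 + 0.138014 + 0.024690 = 0.271004
Restricting to configurations with genuine neutron-flux excursion present: 0.087444 + 0.024690 = 0.112134.
So P(genuine neutron-flux excursion | scram) = 0.112134/0.271004 ≈ 0.4138.

With the extra evidence:
P(scram | ¬stuck control-rod sensor) = 0.03·0.88 + 0.9224·0.12 = 0.026400 + 0.110688 = 0.137088
Restricting to configurations with genuine neutron-flux excursion present: 0.9224·0.12 = 0.110688.
Hence the posterior is 0.110688/0.137088 ≈ 0.8074.

P(genuine neutron-flux excursion | scram) ≈ 0.4138; P(genuine neutron-flux excursion | scram, ¬stuck control-rod sensor) ≈ 0.8074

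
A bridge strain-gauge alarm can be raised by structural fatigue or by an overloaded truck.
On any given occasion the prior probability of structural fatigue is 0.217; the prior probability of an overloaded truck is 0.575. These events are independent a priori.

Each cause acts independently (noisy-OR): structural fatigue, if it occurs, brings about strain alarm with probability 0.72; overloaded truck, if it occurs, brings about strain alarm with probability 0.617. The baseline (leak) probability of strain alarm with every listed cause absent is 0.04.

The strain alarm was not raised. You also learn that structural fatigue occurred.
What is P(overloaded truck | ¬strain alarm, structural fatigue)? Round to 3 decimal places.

Under noisy-OR, P(strain alarm | causes) = 1 − (1−0.04)·∏(1−qᵢ) over the active causes.
Sum P(¬strain alarm|·) weighted by the priors over both values of overloaded truck:
  P(¬strain alarm | structural fatigue) = 0.2688×0.425 + 0.10295×0.575
        = 0.114240 + 0.059196 = 0.173436
Configurations with overloaded truck contribute 0.059196, so
  P(overloaded truck | ¬strain alarm, structural fatigue) = 0.059196 / 0.173436 ≈ 0.341

P(overloaded truck | ¬strain alarm, structural fatigue) ≈ 0.341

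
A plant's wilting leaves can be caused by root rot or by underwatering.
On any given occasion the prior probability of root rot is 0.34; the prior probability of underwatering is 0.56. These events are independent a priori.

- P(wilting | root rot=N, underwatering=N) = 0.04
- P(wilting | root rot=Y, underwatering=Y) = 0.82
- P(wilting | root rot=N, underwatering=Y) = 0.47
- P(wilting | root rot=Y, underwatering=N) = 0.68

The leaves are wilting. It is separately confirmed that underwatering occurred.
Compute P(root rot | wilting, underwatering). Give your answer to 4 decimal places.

P(wilting | underwatering) = 0.47·0.66 + 0.82·0.34 = 0.310200 + 0.278800 = 0.589000
The root rot-present share is 0.82·0.34 = 0.278800.
So P(root rot | wilting, underwatering) = 0.278800/0.589000 ≈ 0.4733.

P(root rot | wilting, underwatering) ≈ 0.4733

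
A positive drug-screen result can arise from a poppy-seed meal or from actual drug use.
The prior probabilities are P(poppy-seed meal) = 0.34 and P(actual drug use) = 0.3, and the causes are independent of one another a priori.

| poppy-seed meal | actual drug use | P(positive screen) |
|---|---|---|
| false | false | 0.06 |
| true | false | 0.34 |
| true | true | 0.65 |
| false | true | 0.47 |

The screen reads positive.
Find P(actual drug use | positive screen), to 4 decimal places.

Numerator (weight on configurations with actual drug use): 0.093060 + 0.066300 = 0.159360
Denominator P(positive screen): 0.06*0.66*0.7 + 0.47*0.66*0.3 + 0.34*0.34*0.7 + 0.65*0.34*0.3 = 0.268000
Posterior = 0.159360 / 0.268000 ≈ 0.5946

P(actual drug use | positive screen) ≈ 0.5946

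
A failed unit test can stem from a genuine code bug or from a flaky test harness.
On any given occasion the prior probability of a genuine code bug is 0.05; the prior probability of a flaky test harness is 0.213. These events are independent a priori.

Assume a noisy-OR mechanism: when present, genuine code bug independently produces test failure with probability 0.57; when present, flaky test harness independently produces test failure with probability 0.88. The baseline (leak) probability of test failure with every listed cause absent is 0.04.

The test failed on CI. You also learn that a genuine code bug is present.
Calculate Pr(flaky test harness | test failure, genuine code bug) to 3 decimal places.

Under noisy-OR, P(test failure | causes) = 1 − (1−0.04)·∏(1−qᵢ) over the active causes.
For the numerator, keep only flaky test harness=true terms: 0.950464×0.213 = 0.202449
The normalizing constant is 0.5872×0.787 + 0.950464×0.213 = 0.664575
Posterior = 0.202449 / 0.664575 ≈ 0.305

Pr(flaky test harness | test failure, genuine code bug) ≈ 0.305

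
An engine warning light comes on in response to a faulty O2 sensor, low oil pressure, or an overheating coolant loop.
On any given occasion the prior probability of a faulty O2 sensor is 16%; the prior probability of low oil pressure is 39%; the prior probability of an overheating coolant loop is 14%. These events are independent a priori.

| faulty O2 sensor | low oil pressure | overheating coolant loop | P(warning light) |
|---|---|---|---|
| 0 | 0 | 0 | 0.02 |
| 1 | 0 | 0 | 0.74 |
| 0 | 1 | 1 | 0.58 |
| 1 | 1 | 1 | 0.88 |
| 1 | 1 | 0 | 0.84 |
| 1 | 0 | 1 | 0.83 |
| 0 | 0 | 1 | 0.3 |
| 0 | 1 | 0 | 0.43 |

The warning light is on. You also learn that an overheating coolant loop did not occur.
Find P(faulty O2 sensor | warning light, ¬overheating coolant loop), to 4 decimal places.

Weight on faulty O2 sensor=true, given the evidence: 0.072224 + 0.052416 = 0.124640
Normalizer over all consistent configurations: 0.02·0.84·0.61 + 0.43·0.84·0.39 + 0.74·0.16·0.61 + 0.84·0.16·0.39 = 0.275756
Posterior = 0.124640 / 0.275756 ≈ 0.4520

P(faulty O2 sensor | warning light, ¬overheating coolant loop) ≈ 0.4520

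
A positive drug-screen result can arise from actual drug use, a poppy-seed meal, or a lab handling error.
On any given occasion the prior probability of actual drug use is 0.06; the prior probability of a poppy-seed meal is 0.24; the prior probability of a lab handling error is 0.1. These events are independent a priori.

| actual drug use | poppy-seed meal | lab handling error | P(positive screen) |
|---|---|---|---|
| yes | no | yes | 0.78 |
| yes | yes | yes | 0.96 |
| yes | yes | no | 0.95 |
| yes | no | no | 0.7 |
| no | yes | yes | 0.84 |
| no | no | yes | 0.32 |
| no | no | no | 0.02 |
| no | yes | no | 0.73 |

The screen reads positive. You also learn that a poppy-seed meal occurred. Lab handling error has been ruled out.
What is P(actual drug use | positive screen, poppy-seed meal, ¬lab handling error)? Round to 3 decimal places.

Sum P(positive screen|·) weighted by the priors over both values of actual drug use:
  P(positive screen | poppy-seed meal, ¬lab handling error) = 0.73*0.94 + 0.95*0.06
        = 0.686200 + 0.057000 = 0.743200
Keeping only the actual drug use-present terms gives 0.057000, so
  P(actual drug use | positive screen, poppy-seed meal, ¬lab handling error) = 0.057000 / 0.743200 ≈ 0.077

P(actual drug use | positive screen, poppy-seed meal, ¬lab handling error) ≈ 0.077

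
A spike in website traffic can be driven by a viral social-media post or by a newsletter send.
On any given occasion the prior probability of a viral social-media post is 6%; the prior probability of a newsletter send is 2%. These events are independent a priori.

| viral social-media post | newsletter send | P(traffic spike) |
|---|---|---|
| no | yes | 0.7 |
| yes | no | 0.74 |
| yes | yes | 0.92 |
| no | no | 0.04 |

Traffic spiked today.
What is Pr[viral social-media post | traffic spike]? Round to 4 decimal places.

Pr[viral social-media post | traffic spike] ≈ 0.4715

Sum P(traffic spike|·) weighted by the priors over the 4 (viral social-media post, newsletter send) configurations:
  P(traffic spike) = 0.04*0.94*0.98 + 0.7*0.94*0.02 + 0.74*0.06*0.98 + 0.92*0.06*0.02
        = 0.036848 + 0.013160 + 0.043512 + 0.001104 = 0.094624
The terms with viral social-media post present sum to 0.044616, so
  P(viral social-media post | traffic spike) = 0.044616 / 0.094624 ≈ 0.4715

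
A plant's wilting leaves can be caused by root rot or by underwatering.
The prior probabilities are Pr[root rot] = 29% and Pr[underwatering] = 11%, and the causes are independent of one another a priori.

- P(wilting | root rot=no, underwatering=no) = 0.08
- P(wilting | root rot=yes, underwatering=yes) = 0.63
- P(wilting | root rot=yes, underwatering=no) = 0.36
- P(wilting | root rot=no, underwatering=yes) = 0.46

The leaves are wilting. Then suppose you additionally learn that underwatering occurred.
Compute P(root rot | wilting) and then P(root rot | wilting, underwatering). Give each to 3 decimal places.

P(wilting) = 0.08×0.71×0.89 + 0.46×0.71×0.11 + 0.36×0.29×0.89 + 0.63×0.29×0.11 = 0.050552 + 0.035926 + 0.092916 + 0.020097 = 0.199491
The root rot-present share is 0.092916 + 0.020097 = 0.113013.
So P(root rot | wilting) = 0.113013/0.199491 ≈ 0.567.

Now condition on the additional information:
Enumerate both values of root rot and weight by the priors:
  P(wilting | underwatering) = 0.46*0.71 + 0.63*0.29
        = 0.326600 + 0.182700 = 0.509300
Keeping only the root rot-present terms gives 0.182700, so
  P(root rot | wilting, underwatering) = 0.182700 / 0.509300 ≈ 0.359
The drop from 0.567 to 0.359 is the explaining-away (discounting) effect.

P(root rot | wilting) ≈ 0.567; P(root rot | wilting, underwatering) ≈ 0.359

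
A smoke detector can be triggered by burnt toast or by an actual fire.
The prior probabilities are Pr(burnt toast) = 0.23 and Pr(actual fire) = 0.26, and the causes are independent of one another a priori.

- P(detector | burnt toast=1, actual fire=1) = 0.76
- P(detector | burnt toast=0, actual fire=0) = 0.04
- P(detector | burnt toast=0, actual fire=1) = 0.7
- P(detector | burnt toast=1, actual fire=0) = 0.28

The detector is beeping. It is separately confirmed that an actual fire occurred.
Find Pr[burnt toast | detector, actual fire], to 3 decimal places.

Pr[burnt toast | detector, actual fire] ≈ 0.245

Sum P(detector|·) weighted by the priors over both values of burnt toast:
  P(detector | actual fire) = 0.7·0.77 + 0.76·0.23
        = 0.539000 + 0.174800 = 0.713800
The terms with burnt toast present sum to 0.174800, so
  P(burnt toast | detector, actual fire) = 0.174800 / 0.713800 ≈ 0.245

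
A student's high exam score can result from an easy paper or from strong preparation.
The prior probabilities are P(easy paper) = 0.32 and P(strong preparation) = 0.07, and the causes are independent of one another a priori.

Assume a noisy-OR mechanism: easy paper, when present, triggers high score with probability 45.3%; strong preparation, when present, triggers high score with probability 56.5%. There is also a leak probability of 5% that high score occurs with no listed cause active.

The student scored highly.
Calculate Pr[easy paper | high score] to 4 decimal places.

Under noisy-OR, P(high score | causes) = 1 − (1−0.05)·∏(1−qᵢ) over the active causes.
P(high score) = 0.05×0.68×0.93 + 0.58675×0.68×0.07 + 0.48035×0.32×0.93 + 0.773952×0.32×0.07 = 0.031620 + 0.027929 + 0.142952 + 0.017337 = 0.219838
Of this, 0.160289 comes from 0.142952 + 0.017337 (the easy paper=true cases).
Hence the posterior is 0.160289/0.219838 ≈ 0.7291.

Pr[easy paper | high score] ≈ 0.7291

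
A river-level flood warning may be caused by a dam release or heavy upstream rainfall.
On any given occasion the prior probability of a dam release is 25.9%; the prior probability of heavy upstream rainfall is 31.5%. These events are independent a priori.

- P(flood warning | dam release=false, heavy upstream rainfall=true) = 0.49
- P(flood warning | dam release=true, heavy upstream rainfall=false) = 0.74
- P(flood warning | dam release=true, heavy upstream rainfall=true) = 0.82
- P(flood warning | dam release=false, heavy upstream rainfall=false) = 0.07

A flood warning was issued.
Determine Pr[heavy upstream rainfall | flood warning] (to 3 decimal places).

Weight on heavy upstream rainfall=true, given the evidence: 0.114373 + 0.066900 = 0.181273
Denominator P(flood warning): 0.07*0.741*0.685 + 0.49*0.741*0.315 + 0.74*0.259*0.685 + 0.82*0.259*0.315 = 0.348091
Posterior = 0.181273 / 0.348091 ≈ 0.521

Pr[heavy upstream rainfall | flood warning] ≈ 0.521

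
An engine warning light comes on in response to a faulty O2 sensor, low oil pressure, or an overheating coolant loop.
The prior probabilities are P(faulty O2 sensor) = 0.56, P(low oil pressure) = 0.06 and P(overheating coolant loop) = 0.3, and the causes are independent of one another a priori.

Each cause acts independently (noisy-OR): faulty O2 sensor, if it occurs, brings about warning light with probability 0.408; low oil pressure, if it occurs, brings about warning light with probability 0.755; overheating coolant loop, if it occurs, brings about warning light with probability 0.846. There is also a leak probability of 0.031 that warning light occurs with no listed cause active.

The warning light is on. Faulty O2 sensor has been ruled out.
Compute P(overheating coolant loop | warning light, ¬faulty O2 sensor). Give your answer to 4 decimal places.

Under noisy-OR, P(warning light | causes) = 1 − (1−0.031)·∏(1−qᵢ) over the active causes.
By total probability over the 4 (low oil pressure, overheating coolant loop) configurations:
  P(warning light | ¬faulty O2 sensor) = 0.031·0.94·0.7 + 0.850774·0.94·0.3 + 0.762595·0.06·0.7 + 0.96344·0.06·0.3
        = 0.020398 + 0.239918 + 0.032029 + 0.017342 = 0.309687
Keeping only the overheating coolant loop-present terms gives 0.257260, so
  P(overheating coolant loop | warning light, ¬faulty O2 sensor) = 0.257260 / 0.309687 ≈ 0.8307

P(overheating coolant loop | warning light, ¬faulty O2 sensor) ≈ 0.8307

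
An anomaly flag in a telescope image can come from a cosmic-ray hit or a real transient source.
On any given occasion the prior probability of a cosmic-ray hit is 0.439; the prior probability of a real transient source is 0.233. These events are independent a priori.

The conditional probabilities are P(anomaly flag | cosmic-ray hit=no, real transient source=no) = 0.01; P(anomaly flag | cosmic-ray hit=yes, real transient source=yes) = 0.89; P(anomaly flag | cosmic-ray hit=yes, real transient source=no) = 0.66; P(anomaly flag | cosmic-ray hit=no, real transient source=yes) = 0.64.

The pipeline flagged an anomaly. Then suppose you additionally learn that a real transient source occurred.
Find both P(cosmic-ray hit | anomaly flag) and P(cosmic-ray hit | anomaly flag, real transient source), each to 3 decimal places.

P(cosmic-ray hit | anomaly flag) ≈ 0.781; P(cosmic-ray hit | anomaly flag, real transient source) ≈ 0.521

P(anomaly flag) = 0.01*0.561*0.767 + 0.64*0.561*0.233 + 0.66*0.439*0.767 + 0.89*0.439*0.233 = 0.004303 + 0.083656 + 0.222231 + 0.091035 = 0.401225
Of this, 0.313266 comes from 0.222231 + 0.091035 (the cosmic-ray hit=true cases).
Hence the posterior is 0.313266/0.401225 ≈ 0.781.

With the extra evidence:
Sum P(anomaly flag|·) weighted by the priors over both values of cosmic-ray hit:
  P(anomaly flag | real transient source) = 0.64*0.561 + 0.89*0.439
        = 0.359040 + 0.390710 = 0.749750
Configurations with cosmic-ray hit contribute 0.390710, so
  P(cosmic-ray hit | anomaly flag, real transient source) = 0.390710 / 0.749750 ≈ 0.521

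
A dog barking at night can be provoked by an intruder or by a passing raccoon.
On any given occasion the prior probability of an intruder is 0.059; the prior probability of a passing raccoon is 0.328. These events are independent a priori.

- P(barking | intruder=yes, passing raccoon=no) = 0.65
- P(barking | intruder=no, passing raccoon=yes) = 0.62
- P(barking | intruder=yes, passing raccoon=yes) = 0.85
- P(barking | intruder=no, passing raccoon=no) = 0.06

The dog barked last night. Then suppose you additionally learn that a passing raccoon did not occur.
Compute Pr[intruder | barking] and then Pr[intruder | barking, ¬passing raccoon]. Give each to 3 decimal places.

Pr[intruder | barking] ≈ 0.155; Pr[intruder | barking, ¬passing raccoon] ≈ 0.404

By total probability over the 4 (intruder, passing raccoon) configurations:
  P(barking) = 0.06·0.941·0.672 + 0.62·0.941·0.328 + 0.65·0.059·0.672 + 0.85·0.059·0.328
        = 0.037941 + 0.191362 + 0.025771 + 0.016449 = 0.271523
Configurations with intruder contribute 0.042220, so
  P(intruder | barking) = 0.042220 / 0.271523 ≈ 0.155

Now also conditioning on passing raccoon≠true:
Enumerate both values of intruder and weight by the priors:
  P(barking | ¬passing raccoon) = 0.06·0.941 + 0.65·0.059
        = 0.056460 + 0.038350 = 0.094810
The terms with intruder present sum to 0.038350, so
  P(intruder | barking, ¬passing raccoon) = 0.038350 / 0.094810 ≈ 0.404
With passing raccoon excluded, intruder must carry more of the explanatory weight for the barking.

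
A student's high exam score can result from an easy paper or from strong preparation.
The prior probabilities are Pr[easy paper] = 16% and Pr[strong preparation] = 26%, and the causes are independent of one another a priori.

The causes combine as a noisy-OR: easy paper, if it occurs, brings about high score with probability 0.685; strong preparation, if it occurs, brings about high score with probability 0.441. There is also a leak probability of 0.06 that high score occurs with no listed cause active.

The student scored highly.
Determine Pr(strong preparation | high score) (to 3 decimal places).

Under noisy-OR, P(high score | causes) = 1 − (1−0.06)·∏(1−qᵢ) over the active causes.
Enumerate the 4 (easy paper, strong preparation) configurations and weight by the priors:
  P(high score) = 0.06·0.84·0.74 + 0.47454·0.84·0.26 + 0.7039·0.16·0.74 + 0.83448·0.16·0.26
        = 0.037296 + 0.103640 + 0.083342 + 0.034714 = 0.258992
Configurations with strong preparation contribute 0.138354, so
  P(strong preparation | high score) = 0.138354 / 0.258992 ≈ 0.534

Pr(strong preparation | high score) ≈ 0.534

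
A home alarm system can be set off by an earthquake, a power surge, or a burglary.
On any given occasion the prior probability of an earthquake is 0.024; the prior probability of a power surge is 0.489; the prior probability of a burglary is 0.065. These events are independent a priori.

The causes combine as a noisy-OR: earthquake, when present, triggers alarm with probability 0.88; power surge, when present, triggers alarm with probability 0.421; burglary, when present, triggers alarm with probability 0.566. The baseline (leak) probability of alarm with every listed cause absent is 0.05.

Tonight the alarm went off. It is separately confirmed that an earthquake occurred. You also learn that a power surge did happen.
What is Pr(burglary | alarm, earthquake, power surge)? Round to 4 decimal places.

Pr(burglary | alarm, earthquake, power surge) ≈ 0.0674

Under noisy-OR, P(alarm | causes) = 1 − (1−0.05)·∏(1−qᵢ) over the active causes.
Sum P(alarm|·) weighted by the priors over both values of burglary:
  P(alarm | earthquake, power surge) = 0.933994×0.935 + 0.971353×0.065
        = 0.873284 + 0.063138 = 0.936422
Configurations with burglary contribute 0.063138, so
  P(burglary | alarm, earthquake, power surge) = 0.063138 / 0.936422 ≈ 0.0674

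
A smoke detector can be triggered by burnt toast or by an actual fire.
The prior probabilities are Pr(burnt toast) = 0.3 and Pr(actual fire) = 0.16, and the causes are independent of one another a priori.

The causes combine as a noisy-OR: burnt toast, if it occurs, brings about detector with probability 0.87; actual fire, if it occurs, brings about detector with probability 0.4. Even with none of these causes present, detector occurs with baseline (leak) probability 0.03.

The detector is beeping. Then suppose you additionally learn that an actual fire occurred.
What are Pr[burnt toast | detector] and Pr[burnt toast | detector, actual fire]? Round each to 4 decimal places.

Pr[burnt toast | detector] ≈ 0.8041; Pr[burnt toast | detector, actual fire] ≈ 0.4866

Under noisy-OR, P(detector | causes) = 1 − (1−0.03)·∏(1−qᵢ) over the active causes.
Sum P(detector|·) weighted by the priors over the 4 (burnt toast, actual fire) configurations:
  P(detector) = 0.03·0.7·0.84 + 0.418·0.7·0.16 + 0.8739·0.3·0.84 + 0.92434·0.3·0.16
        = 0.017640 + 0.046816 + 0.220223 + 0.044368 = 0.329047
The terms with burnt toast present sum to 0.264591, so
  P(burnt toast | detector) = 0.264591 / 0.329047 ≈ 0.8041

Now also conditioning on actual fire=true:
Sum P(detector|·) weighted by the priors over both values of burnt toast:
  P(detector | actual fire) = 0.418*0.7 + 0.92434*0.3
        = 0.292600 + 0.277302 = 0.569902
The terms with burnt toast present sum to 0.277302, so
  P(burnt toast | detector, actual fire) = 0.277302 / 0.569902 ≈ 0.4866
Conditioning on actual fire lowers the posterior on burnt toast: the classic explaining-away effect in a common-effect structure.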